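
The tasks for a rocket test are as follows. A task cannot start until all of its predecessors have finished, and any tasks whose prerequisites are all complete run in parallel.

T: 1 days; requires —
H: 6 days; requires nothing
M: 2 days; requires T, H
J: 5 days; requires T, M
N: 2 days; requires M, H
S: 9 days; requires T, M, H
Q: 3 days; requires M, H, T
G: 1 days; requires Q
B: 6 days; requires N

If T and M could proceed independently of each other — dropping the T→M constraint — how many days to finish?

17

With the dependency in place, H→M→S = 6+2+9 = 17 sets the finish at 17 days.
Dropping T→M doesn't change M's earliest start (6); another predecessor still binds.
After: H→M→S = 6+2+9 = 17 → 17 days.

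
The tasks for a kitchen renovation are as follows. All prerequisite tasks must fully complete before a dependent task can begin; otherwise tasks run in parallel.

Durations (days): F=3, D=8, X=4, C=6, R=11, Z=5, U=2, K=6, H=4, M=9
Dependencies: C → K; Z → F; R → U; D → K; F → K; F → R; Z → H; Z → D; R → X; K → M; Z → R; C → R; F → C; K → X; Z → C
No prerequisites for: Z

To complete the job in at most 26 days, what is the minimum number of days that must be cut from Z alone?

Current finish: 29 days; target: 26.
Z is on every critical path, so each day cut from Z cuts the finish by one (this holds down to a finish of 25).
Need 29 − 26 = 3 days off Z → Z becomes 2 days, finish becomes 26.

3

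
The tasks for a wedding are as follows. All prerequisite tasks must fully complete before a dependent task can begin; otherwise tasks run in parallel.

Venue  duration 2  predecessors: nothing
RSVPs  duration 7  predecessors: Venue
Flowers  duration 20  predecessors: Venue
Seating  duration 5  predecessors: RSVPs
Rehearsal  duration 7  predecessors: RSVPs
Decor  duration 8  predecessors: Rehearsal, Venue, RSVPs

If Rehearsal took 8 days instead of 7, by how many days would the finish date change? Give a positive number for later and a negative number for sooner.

1

Actual critical path: Venue→RSVPs→Rehearsal→Decor = 2+7+7+8 = 24 ⇒ 24 days.
Rehearsal is on the critical path; changing it to 8 makes that path 25 days.
That remains the longest chain; total 25 days.
Change in finish: 25 − 24 = +1 days.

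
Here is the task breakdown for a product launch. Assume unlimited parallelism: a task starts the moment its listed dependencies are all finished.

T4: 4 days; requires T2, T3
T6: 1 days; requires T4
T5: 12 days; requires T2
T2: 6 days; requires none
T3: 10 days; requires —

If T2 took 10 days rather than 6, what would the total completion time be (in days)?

22

Actual critical path: T2→T5 = 6+12 = 18 ⇒ 18 days.
T2 is on the critical path; changing it to 10 makes that path 22 days.
No other chain overtakes it, so the finish is 22 days.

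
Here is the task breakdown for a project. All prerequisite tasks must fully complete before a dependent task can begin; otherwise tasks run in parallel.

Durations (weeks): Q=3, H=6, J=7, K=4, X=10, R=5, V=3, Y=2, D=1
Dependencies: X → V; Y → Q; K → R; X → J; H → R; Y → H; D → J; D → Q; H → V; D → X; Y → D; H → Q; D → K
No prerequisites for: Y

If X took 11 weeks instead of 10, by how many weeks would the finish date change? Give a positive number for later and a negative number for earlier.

1

Actual critical path: Y→D→X→J = 2+1+10+7 = 20 ⇒ 20 weeks.
X is on the critical path; changing it to 11 makes that path 21 weeks.
That remains the longest chain; total 21 weeks.
Change in finish: 21 − 20 = +1 weeks.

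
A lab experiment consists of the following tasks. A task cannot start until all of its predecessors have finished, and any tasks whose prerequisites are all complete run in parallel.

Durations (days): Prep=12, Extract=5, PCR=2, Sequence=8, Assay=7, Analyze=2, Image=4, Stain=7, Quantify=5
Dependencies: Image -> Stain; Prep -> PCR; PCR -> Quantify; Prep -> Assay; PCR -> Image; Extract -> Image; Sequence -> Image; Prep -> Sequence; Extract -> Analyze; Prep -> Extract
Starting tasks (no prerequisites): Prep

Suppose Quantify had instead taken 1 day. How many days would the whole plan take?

Actual critical path: Prep→Sequence→Image→Stain = 12+8+4+7 = 31 ⇒ 31 days.
The longest path through Quantify is only 19 days, so Quantify has float 12.
The critical path is still Prep→Sequence→Image→Stain; finish is now 31 days.

31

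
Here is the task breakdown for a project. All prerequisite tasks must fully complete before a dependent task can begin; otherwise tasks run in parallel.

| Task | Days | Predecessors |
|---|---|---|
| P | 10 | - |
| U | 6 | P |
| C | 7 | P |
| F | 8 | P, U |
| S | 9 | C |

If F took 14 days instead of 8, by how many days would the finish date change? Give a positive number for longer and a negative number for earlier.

Actual critical path: P→C→S = 10+7+9 = 26 ⇒ 26 days.
The longest path through F is only 24 days, so F has float 2.
The binding chain switches to P→U→F = 10+6+14 = 30; finish 30 days.
Change in finish: 30 − 26 = +4 days.

4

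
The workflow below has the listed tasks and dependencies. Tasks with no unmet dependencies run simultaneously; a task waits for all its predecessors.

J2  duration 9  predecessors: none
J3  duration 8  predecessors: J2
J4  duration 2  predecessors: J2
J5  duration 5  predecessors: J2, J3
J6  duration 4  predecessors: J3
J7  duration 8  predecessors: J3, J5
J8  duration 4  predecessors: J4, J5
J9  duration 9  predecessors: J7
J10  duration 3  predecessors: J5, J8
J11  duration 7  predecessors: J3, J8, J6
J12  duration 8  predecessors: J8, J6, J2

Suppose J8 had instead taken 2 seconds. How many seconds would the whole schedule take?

39

Actual critical path: J2→J3→J5→J7→J9 = 9+8+5+8+9 = 39 ⇒ 39 seconds.
J8 has 5 seconds of float (longest path through it is 34).
No other chain overtakes it, so the finish is 39 seconds.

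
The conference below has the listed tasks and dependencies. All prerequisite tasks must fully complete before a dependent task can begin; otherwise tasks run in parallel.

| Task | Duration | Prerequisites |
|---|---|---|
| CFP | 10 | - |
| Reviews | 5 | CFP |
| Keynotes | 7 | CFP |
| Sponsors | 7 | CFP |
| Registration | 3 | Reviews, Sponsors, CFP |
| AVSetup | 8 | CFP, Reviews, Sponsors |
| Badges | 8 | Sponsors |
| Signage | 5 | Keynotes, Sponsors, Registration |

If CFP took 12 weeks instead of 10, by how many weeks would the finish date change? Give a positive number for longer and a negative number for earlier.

2

Baseline: CFP→Sponsors→Registration→Signage = 10+7+3+5 = 25 → 25 weeks.
Since CFP is critical, the +2 change carries straight to that chain (now 27 weeks).
The critical path is still CFP→Sponsors→Registration→Signage; finish is now 27 weeks.
Change in finish: 27 − 25 = +2 weeks.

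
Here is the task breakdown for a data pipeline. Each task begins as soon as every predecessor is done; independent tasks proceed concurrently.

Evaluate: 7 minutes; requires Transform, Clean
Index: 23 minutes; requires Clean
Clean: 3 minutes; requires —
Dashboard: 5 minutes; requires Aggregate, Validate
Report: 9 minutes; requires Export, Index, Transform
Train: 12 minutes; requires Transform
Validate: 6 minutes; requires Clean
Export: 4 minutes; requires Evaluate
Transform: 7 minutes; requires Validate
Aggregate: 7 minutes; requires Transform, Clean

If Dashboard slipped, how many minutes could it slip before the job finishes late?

Critical path: Clean→Validate→Transform→Evaluate→Export→Report = 3+6+7+7+4+9 = 36, so the finish is 36 minutes.
Longest path through Dashboard: 28 minutes (earliest finish 28, latest finish 36).
So Dashboard can slip 36 − 28 = 8 minutes.

8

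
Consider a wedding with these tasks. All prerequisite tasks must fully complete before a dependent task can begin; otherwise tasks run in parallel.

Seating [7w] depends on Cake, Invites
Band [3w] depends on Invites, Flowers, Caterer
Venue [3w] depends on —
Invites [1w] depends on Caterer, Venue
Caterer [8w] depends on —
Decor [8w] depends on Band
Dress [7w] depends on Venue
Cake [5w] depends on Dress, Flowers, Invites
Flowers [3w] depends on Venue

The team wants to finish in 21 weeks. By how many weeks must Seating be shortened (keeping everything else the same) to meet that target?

Current finish: 22 weeks; target: 21.
Seating is on every critical path, so each week cut from Seating cuts the finish by one (this holds down to a finish of 20).
Need 22 − 21 = 1 week off Seating → Seating becomes 6 weeks, finish becomes 21.

1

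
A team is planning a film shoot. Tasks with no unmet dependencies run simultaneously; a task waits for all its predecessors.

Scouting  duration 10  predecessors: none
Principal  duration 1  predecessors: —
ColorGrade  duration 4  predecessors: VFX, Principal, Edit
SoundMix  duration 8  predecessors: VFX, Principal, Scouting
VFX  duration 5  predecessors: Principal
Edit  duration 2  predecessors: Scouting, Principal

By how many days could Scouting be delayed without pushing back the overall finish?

Critical path: Scouting→SoundMix = 10+8 = 18, so the finish is 18 days.
Scouting finishes as early as 10 and must finish by 10.
Float = 18 − 18 = 0.

0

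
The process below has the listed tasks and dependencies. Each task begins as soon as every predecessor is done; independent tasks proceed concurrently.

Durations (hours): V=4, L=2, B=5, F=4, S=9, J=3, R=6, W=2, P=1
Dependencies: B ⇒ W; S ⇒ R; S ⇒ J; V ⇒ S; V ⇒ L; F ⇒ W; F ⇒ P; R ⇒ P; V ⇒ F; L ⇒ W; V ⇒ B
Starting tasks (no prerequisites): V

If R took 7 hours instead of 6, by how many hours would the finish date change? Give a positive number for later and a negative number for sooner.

Critical path before the change: V→S→R→P = 4+9+6+1 = 20 giving 20 hours.
R lies on that path, so at 7 hours the path becomes 21 hours.
That remains the longest chain; total 21 hours.
Change in finish: 21 − 20 = +1 hours.

1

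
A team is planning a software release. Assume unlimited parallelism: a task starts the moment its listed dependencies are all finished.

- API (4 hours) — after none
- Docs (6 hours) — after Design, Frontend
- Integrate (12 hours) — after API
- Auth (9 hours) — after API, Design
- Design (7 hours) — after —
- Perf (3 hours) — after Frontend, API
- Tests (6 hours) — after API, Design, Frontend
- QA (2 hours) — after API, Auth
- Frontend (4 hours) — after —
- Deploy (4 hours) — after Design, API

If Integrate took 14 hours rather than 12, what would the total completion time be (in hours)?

Critical path before the change: Design→Auth→QA = 7+9+2 = 18 giving 18 hours.
Integrate has 2 hours of float (longest path through it is 16).
The critical path is still Design→Auth→QA; finish is now 18 hours.

18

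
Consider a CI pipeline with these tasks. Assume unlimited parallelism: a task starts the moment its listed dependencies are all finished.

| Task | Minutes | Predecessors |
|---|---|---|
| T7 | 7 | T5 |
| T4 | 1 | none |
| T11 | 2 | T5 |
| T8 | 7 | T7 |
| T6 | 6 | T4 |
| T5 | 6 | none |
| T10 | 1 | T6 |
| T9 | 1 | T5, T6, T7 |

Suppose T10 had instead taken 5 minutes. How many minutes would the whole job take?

Actual critical path: T5→T7→T8 = 6+7+7 = 20 ⇒ 20 minutes.
T10 has 12 minutes of float (longest path through it is 8).
That remains the longest chain; total 20 minutes.

20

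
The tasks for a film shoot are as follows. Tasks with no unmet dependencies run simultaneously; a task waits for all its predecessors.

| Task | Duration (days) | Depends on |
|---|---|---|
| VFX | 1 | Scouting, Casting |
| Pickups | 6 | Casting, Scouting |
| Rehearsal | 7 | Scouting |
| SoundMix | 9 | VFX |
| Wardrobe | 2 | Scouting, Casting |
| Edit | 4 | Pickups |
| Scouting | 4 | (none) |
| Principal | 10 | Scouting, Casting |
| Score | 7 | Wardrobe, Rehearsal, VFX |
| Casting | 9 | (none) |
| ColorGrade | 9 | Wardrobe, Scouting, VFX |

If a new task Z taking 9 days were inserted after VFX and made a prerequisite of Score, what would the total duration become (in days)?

26

Originally the schedule takes 20 days.
With Z inserted, Score now waits for max(Wardrobe, Rehearsal, VFX, Z).
New critical path: Casting→VFX→Z→Score = 9+1+9+7 = 26 ⇒ 26 days.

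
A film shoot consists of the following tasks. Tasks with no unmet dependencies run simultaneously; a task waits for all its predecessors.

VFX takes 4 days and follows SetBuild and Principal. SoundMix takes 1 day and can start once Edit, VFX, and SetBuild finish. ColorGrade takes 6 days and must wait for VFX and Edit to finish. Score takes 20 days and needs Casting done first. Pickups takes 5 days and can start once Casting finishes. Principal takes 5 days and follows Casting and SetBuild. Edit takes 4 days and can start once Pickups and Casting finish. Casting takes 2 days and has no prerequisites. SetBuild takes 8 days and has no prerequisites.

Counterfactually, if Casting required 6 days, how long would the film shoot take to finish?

26

Critical path before the change: SetBuild→Principal→VFX→ColorGrade = 8+5+4+6 = 23 giving 23 days.
Casting is off the critical path — its longest chain is 22 days, giving 1 of slack.
Now Casting→Score = 6+20 = 26 is longest, so the finish becomes 26 days.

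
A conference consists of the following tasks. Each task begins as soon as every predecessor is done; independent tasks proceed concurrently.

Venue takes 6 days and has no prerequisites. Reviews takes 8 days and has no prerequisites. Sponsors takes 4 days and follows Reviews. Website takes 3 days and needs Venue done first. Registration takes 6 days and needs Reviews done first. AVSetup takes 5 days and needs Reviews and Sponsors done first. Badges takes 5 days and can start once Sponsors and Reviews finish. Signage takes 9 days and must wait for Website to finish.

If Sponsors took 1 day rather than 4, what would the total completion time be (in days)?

18

Critical path before the change: Venue→Website→Signage = 6+3+9 = 18 giving 18 days.
Sponsors has 1 day of float (longest path through it is 17).
No other chain overtakes it, so the finish is 18 days.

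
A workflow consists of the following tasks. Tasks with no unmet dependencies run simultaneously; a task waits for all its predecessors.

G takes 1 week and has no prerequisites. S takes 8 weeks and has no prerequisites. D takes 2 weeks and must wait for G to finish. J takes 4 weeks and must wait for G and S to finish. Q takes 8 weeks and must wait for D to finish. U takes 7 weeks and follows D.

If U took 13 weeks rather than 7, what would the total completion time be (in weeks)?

16

Actual critical path: S→J = 8+4 = 12 ⇒ 12 weeks.
The longest path through U is only 10 weeks, so U has float 2.
The binding chain switches to G→D→U = 1+2+13 = 16; finish 16 weeks.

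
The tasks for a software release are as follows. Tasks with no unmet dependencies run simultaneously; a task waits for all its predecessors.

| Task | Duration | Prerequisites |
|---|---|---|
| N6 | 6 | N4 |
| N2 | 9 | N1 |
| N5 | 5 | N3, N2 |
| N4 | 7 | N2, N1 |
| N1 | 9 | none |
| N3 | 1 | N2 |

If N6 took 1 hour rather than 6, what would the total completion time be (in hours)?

Baseline: N1→N2→N4→N6 = 9+9+7+6 = 31 → 31 hours.
N6 lies on that path, so at 1 hour the path becomes 26 hours.
That remains the longest chain; total 26 hours.

26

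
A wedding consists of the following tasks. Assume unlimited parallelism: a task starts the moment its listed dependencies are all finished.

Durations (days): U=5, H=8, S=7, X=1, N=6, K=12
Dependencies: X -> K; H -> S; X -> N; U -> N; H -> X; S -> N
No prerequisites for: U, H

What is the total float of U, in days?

H→S→N = 8+7+6 = 21 sets the makespan at 21 days.
U finishes as early as 5 and must finish by 15.
Slack of U = 10 − 0 = 10 days.

10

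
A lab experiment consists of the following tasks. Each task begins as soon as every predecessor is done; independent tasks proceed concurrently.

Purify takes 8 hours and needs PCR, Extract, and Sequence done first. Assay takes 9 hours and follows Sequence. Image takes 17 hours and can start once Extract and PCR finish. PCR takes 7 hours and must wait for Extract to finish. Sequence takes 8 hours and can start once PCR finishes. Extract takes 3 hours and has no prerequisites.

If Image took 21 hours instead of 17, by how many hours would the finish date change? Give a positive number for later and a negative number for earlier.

Baseline: Extract→PCR→Image = 3+7+17 = 27 → 27 hours.
Image is on the critical path; changing it to 21 makes that path 31 hours.
That remains the longest chain; total 31 hours.
Change in finish: 31 − 27 = +4 hours.

4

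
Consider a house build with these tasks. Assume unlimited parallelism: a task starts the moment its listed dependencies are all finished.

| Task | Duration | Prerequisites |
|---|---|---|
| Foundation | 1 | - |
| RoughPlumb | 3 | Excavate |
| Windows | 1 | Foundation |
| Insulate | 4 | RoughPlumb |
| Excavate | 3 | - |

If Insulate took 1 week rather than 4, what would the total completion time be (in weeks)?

7

Baseline: Excavate→RoughPlumb→Insulate = 3+3+4 = 10 → 10 weeks.
Since Insulate is critical, the -3 change carries straight to that chain (now 7 weeks).
The critical path is still Excavate→RoughPlumb→Insulate; finish is now 7 weeks.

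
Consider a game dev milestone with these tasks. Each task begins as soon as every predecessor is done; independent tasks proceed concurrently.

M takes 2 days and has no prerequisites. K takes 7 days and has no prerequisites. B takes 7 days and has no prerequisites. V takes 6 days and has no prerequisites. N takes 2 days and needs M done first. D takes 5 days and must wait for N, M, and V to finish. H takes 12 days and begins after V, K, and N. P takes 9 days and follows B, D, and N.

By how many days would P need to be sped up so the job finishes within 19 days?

1

Current finish: 20 days; target: 19.
P is on every critical path, so each day cut from P cuts the finish by one (this holds down to a finish of 19).
Need 20 − 19 = 1 day off P → P becomes 8 days, finish becomes 19.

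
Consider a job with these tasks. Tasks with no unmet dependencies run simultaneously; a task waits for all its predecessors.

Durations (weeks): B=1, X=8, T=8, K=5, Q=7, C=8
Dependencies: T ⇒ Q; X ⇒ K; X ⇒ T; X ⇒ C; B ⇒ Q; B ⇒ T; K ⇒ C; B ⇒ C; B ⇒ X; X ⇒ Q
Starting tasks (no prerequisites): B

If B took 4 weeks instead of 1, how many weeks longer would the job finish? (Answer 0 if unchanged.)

3

Critical path before the change: B→X→T→Q = 1+8+8+7 = 24 giving 24 weeks.
B lies on that path, so at 4 weeks the path becomes 27 weeks.
That remains the longest chain; total 27 weeks.
Change in finish: 27 − 24 = +3 weeks.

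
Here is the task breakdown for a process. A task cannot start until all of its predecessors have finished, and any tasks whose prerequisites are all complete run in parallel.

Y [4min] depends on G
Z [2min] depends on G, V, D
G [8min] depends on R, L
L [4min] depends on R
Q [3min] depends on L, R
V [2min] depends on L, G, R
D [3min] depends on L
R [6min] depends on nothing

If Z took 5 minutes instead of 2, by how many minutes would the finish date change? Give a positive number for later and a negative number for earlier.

Baseline: R→L→G→V→Z = 6+4+8+2+2 = 22 → 22 minutes.
Z lies on that path, so at 5 minutes the path becomes 25 minutes.
The critical path is still R→L→G→V→Z; finish is now 25 minutes.
Change in finish: 25 − 22 = +3 minutes.

3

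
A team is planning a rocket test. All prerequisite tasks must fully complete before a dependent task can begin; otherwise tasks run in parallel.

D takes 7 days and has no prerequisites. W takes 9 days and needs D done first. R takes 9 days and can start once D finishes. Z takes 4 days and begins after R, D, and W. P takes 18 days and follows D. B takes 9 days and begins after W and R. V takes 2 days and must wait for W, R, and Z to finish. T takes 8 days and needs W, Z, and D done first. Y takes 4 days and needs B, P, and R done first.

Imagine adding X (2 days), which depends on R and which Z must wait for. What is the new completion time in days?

30

Originally the rocket test takes 29 days.
With X inserted, Z now waits for max(R, D, W, X).
New critical path: D→R→X→Z→T = 7+9+2+4+8 = 30 ⇒ 30 days.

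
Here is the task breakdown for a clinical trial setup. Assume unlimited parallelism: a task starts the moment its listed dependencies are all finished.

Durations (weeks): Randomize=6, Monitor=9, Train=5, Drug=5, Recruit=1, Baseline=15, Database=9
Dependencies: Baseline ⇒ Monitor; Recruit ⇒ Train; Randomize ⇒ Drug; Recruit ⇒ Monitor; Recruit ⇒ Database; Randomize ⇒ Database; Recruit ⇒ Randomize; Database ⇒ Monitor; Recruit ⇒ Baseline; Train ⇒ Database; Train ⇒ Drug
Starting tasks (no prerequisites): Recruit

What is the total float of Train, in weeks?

The longest chain is Recruit→Randomize→Database→Monitor = 1+6+9+9 = 25; overall finish 25 weeks.
The longest chain containing Train totals 24 weeks.
So Train can slip 7 − 6 = 1 week.

1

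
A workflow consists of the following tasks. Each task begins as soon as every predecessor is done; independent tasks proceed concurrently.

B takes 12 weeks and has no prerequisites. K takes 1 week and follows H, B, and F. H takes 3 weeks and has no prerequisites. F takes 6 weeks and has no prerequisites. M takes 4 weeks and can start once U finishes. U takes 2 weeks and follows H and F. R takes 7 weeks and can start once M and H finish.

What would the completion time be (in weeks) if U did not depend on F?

16

Before: longest chain F→U→M→R = 6+2+4+7 = 19, finish 19.
Without F→U, U's earliest start moves from 6 to 3.
New critical path: H→U→M→R = 3+2+4+7 = 16 ⇒ 16 weeks.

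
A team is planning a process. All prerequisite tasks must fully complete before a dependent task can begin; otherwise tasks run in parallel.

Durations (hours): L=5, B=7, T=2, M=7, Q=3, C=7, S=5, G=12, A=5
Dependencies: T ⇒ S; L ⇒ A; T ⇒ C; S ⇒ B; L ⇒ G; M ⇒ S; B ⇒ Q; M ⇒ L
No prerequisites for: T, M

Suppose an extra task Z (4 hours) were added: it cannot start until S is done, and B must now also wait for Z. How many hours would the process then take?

26

Originally the process takes 24 hours.
With Z inserted, B now waits for max(S, Z).
New critical path: M→S→Z→B→Q = 7+5+4+7+3 = 26 ⇒ 26 hours.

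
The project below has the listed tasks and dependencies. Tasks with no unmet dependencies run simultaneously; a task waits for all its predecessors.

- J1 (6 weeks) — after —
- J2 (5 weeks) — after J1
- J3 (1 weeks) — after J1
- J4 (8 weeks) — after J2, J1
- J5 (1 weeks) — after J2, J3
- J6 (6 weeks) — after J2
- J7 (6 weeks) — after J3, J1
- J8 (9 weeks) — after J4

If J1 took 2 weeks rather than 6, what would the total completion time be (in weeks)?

24

The binding path is J1→J2→J4→J8 = 6+5+8+9 = 28; finish at 28 weeks.
J1 lies on that path, so at 2 weeks the path becomes 24 weeks.
No other chain overtakes it, so the finish is 24 weeks.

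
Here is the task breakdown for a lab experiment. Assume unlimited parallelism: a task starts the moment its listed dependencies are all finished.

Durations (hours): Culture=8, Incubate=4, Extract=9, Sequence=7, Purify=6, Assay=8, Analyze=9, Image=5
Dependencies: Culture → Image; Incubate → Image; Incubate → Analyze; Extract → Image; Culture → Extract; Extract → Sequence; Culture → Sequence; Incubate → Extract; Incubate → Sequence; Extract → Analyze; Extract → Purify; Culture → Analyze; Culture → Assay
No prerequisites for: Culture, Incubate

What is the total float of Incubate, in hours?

4

Culture→Extract→Analyze = 8+9+9 = 26 sets the makespan at 26 hours.
Longest path through Incubate: 22 hours (earliest finish 4, latest finish 8).
Slack of Incubate = 4 − 0 = 4 hours.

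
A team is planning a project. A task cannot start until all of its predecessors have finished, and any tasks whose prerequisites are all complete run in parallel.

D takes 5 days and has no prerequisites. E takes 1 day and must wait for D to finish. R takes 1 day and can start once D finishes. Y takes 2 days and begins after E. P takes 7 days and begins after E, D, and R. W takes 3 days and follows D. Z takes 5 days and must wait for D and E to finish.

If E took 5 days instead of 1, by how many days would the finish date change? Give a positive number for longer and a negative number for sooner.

Baseline: D→E→P = 5+1+7 = 13 → 13 days.
Since E is critical, the +4 change carries straight to that chain (now 17 days).
The critical path is still D→E→P; finish is now 17 days.
Change in finish: 17 − 13 = +4 days.

4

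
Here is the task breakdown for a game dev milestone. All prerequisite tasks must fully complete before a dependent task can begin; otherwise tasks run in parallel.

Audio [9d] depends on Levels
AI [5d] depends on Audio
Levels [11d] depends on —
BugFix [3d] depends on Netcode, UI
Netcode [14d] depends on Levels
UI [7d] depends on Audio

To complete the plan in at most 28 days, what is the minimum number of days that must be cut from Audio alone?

Current finish: 30 days; target: 28.
Audio is on every critical path, so each day cut from Audio cuts the finish by one (this holds down to a finish of 28).
Need 30 − 28 = 2 days off Audio → Audio becomes 7 days, finish becomes 28.

2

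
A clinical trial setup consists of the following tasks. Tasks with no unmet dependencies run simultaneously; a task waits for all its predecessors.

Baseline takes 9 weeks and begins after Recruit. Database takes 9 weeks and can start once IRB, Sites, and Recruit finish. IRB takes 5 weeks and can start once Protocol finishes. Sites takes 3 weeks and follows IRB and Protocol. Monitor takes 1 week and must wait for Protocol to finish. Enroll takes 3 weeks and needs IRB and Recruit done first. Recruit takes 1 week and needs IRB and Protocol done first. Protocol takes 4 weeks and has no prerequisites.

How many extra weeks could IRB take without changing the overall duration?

The longest chain is Protocol→IRB→Sites→Database = 4+5+3+9 = 21; overall finish 21 weeks.
The longest chain containing IRB totals 21 weeks.
Slack of IRB = 4 − 4 = 0 weeks.

0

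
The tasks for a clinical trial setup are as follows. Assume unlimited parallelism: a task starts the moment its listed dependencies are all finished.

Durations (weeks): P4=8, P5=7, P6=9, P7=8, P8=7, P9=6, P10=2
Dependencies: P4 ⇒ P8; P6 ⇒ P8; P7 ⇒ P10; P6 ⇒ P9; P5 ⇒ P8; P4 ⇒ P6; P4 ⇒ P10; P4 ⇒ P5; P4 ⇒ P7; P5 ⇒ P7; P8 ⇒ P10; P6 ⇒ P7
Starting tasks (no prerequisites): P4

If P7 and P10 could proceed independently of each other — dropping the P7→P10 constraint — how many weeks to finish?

26

With the dependency in place, P4→P6→P7→P10 = 8+9+8+2 = 27 sets the finish at 27 weeks.
Without P7→P10, P10's earliest start moves from 25 to 24.
After: P4→P6→P8→P10 = 8+9+7+2 = 26 → 26 weeks.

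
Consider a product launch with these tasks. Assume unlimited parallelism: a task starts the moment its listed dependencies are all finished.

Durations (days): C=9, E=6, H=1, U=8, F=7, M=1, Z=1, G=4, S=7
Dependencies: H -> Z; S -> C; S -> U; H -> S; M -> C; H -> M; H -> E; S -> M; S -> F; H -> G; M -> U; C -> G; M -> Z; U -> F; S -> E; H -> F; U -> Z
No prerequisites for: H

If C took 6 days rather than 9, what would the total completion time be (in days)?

24

The binding path is H→S→M→U→F = 1+7+1+8+7 = 24; finish at 24 days.
The longest path through C is only 22 days, so C has float 2.
The critical path is still H→S→M→U→F; finish is now 24 days.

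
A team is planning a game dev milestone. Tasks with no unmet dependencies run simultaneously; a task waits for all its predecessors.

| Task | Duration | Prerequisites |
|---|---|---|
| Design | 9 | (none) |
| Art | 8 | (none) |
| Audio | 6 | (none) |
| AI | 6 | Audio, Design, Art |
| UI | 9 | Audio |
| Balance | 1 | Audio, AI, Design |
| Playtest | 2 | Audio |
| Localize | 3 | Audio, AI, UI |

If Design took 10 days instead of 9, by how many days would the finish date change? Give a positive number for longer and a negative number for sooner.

The binding path is Design→AI→Localize = 9+6+3 = 18; finish at 18 days.
Design is on the critical path; changing it to 10 makes that path 19 days.
That remains the longest chain; total 19 days.
Change in finish: 19 − 18 = +1 days.

1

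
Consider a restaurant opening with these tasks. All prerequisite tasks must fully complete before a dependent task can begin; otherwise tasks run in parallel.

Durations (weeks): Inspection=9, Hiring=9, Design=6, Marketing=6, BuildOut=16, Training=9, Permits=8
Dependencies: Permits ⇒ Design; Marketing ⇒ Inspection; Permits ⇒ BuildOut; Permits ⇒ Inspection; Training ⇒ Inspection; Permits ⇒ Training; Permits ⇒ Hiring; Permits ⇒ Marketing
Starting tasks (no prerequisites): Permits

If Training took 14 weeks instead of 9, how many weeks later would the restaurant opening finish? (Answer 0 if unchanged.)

5

Critical path before the change: Permits→Training→Inspection = 8+9+9 = 26 giving 26 weeks.
Since Training is critical, the +5 change carries straight to that chain (now 31 weeks).
The critical path is still Permits→Training→Inspection; finish is now 31 weeks.
Change in finish: 31 − 26 = +5 weeks.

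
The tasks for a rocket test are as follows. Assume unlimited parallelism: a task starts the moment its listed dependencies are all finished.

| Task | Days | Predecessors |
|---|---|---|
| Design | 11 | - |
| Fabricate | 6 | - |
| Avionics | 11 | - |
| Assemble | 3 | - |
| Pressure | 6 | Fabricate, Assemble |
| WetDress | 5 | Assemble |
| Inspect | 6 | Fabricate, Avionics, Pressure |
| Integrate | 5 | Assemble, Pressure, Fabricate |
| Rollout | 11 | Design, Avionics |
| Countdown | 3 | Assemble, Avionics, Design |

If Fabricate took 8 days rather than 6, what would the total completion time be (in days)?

22

Actual critical path: Design→Rollout = 11+11 = 22 ⇒ 22 days.
Fabricate has 4 days of float (longest path through it is 18).
No other chain overtakes it, so the finish is 22 days.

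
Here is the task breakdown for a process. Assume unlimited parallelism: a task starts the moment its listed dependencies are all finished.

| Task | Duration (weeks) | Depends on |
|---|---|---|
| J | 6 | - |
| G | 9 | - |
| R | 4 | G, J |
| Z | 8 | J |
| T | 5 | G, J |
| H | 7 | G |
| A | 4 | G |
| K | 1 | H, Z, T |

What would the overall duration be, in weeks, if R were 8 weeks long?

Actual critical path: G→H→K = 9+7+1 = 17 ⇒ 17 weeks.
The longest path through R is only 13 weeks, so R has float 4.
Now G→R = 9+8 = 17 is longest, so the finish becomes 17 weeks.

17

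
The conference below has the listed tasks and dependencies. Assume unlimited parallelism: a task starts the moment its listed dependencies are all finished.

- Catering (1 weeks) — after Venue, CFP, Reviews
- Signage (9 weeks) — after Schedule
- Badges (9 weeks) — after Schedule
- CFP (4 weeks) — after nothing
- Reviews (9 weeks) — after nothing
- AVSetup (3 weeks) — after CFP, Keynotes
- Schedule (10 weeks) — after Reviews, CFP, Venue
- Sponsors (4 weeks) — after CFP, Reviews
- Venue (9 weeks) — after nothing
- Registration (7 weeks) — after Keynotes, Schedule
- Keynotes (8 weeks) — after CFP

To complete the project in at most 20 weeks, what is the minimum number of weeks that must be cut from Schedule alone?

8

Current finish: 28 weeks; target: 20.
Schedule is on every critical path, so each week cut from Schedule cuts the finish by one (this holds down to a finish of 19).
Need 28 − 20 = 8 weeks off Schedule → Schedule becomes 2 weeks, finish becomes 20.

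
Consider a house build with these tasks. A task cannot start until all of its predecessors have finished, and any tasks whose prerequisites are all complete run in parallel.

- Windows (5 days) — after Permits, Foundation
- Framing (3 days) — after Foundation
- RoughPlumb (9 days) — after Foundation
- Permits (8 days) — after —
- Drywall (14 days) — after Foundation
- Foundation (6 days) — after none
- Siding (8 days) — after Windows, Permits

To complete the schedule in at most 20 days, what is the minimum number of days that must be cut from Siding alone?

1

Current finish: 21 days; target: 20.
Siding is on every critical path, so each day cut from Siding cuts the finish by one (this holds down to a finish of 20).
Need 21 − 20 = 1 day off Siding → Siding becomes 7 days, finish becomes 20.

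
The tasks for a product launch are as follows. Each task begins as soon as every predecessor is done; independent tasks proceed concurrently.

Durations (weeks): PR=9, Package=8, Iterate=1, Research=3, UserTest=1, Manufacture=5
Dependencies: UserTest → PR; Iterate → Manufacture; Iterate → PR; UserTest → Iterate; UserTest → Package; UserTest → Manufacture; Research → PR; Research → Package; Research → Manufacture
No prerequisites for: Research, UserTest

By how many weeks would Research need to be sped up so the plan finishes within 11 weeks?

1

Current finish: 12 weeks; target: 11.
Research is on every critical path, so each week cut from Research cuts the finish by one (this holds down to a finish of 11).
Need 12 − 11 = 1 week off Research → Research becomes 2 weeks, finish becomes 11.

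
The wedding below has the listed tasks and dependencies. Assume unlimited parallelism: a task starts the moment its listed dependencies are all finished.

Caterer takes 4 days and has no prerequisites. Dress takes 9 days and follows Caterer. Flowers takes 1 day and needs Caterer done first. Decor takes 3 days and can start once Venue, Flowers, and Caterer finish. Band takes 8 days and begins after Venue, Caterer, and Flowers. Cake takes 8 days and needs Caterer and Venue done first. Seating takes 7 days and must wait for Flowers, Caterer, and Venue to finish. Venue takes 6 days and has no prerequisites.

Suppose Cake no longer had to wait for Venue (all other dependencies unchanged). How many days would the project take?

14

With the dependency in place, Venue→Cake = 6+8 = 14 sets the finish at 14 days.
Without Venue→Cake, Cake's earliest start moves from 6 to 4.
After: Venue→Band = 6+8 = 14 → 14 days.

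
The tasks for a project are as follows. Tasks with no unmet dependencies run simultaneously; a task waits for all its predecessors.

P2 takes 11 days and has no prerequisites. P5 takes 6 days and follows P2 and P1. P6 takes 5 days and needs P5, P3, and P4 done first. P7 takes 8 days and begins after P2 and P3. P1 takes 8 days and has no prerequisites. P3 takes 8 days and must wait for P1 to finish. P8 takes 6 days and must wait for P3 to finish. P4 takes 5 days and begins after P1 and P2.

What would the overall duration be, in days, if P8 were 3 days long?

Actual critical path: P1→P3→P7 = 8+8+8 = 24 ⇒ 24 days.
P8 is off the critical path — its longest chain is 22 days, giving 2 of slack.
That remains the longest chain; total 24 days.

24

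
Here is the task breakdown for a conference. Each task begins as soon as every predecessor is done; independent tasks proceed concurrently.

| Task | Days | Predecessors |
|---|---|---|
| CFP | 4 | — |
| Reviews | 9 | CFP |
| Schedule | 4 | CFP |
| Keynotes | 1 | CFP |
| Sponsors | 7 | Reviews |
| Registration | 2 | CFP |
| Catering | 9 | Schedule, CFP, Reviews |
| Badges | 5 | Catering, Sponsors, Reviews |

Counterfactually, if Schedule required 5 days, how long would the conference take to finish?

The binding path is CFP→Reviews→Catering→Badges = 4+9+9+5 = 27; finish at 27 days.
Schedule is off the critical path — its longest chain is 22 days, giving 5 of slack.
The critical path is still CFP→Reviews→Catering→Badges; finish is now 27 days.

27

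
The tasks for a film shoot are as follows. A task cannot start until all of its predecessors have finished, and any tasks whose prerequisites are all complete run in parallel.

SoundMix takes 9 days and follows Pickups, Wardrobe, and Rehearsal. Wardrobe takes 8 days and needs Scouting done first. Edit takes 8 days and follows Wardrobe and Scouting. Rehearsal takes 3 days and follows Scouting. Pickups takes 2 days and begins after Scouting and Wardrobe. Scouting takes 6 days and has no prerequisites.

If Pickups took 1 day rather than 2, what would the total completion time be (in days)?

The binding path is Scouting→Wardrobe→Pickups→SoundMix = 6+8+2+9 = 25; finish at 25 days.
Pickups is on the critical path; changing it to 1 makes that path 24 days.
The critical path is still Scouting→Wardrobe→Pickups→SoundMix; finish is now 24 days.

24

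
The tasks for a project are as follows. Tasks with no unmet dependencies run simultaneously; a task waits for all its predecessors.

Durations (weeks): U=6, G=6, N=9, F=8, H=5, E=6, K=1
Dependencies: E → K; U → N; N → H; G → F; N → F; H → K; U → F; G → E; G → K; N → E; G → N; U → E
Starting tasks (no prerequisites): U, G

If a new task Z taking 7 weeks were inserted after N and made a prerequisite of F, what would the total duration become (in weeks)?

Originally the schedule takes 23 weeks.
With Z inserted, F now waits for max(G, N, U, Z).
New critical path: U→N→Z→F = 6+9+7+8 = 30 ⇒ 30 weeks.

30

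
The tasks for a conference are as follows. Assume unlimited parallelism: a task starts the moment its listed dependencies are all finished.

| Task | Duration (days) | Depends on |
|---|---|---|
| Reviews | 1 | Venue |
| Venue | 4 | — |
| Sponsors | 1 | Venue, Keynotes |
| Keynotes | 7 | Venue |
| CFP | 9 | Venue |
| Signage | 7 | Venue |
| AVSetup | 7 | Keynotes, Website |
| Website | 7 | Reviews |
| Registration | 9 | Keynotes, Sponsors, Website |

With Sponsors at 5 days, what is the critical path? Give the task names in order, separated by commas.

As given, the longest chain is Venue→Keynotes→Sponsors→Registration = 4+7+1+9 = 21, so the finish is 21 days.
Since Sponsors is critical, the +4 change carries straight to that chain (now 25 days).
That remains the longest chain; total 25 days.

Venue, Keynotes, Sponsors, Registration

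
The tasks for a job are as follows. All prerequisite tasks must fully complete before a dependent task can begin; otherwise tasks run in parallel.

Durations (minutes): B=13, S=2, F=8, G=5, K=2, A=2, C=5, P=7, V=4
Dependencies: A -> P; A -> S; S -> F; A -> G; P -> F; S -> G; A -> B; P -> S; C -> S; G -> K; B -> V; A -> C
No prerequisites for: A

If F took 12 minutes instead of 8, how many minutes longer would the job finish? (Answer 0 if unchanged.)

The binding path is A→P→S→F = 2+7+2+8 = 19; finish at 19 minutes.
Since F is critical, the +4 change carries straight to that chain (now 23 minutes).
No other chain overtakes it, so the finish is 23 minutes.
Change in finish: 23 − 19 = +4 minutes.

4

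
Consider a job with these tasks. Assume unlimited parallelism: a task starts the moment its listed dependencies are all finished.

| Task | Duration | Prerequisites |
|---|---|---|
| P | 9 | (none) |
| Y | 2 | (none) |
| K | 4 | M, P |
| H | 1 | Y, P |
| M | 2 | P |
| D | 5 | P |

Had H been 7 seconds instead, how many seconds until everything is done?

The binding path is P→M→K = 9+2+4 = 15; finish at 15 seconds.
H is off the critical path — its longest chain is 10 seconds, giving 5 of slack.
The binding chain switches to P→H = 9+7 = 16; finish 16 seconds.

16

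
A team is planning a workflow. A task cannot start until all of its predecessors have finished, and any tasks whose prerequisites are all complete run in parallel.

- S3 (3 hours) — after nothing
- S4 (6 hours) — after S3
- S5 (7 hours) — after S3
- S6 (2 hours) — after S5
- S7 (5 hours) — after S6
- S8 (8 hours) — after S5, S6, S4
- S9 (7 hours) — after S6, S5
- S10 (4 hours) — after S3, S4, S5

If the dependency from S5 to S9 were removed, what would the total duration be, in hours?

Original critical path: S3→S5→S6→S8 = 3+7+2+8 = 20 ⇒ 20 hours.
Dropping S5→S9 doesn't change S9's earliest start (12); another predecessor still binds.
New critical path: S3→S5→S6→S8 = 3+7+2+8 = 20 ⇒ 20 hours.

20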